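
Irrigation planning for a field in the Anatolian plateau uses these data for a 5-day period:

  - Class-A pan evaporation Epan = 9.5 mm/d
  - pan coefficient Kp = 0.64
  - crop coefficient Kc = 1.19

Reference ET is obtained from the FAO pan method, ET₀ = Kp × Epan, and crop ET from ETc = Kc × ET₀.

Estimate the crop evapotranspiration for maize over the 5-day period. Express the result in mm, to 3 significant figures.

ET₀ = 0.64 × 9.5 = 6.0800 mm/d
ETc = Kc × ET₀ = 1.19 × 6.0800 = 7.2352 mm/d
Over 5 days: 7.2352 × 5 = 36.176 mm

36.2 mm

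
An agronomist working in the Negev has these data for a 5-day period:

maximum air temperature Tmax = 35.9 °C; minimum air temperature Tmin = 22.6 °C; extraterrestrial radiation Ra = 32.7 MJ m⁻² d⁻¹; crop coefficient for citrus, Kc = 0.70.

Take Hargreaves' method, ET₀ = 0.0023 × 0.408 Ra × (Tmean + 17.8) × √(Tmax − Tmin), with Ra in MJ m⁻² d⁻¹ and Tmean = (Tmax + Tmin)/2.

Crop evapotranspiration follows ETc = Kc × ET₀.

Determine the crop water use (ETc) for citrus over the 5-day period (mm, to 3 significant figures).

Tmean = (35.9 + 22.6)/2 = 29.25 °C
0.408 Ra = 0.408 × 32.7 = 13.3416 mm/d equivalent
ET₀ = 0.0023 × 13.3416 × (29.25 + 17.8) × √13.3 = 0.0023 × 13.3416 × 47.05 × 3.6469 = 5.2653 mm/d
ETc = Kc × ET₀ = 0.70 × 5.2653 = 3.6857 mm/d
Over 5 days: 3.6857 × 5 = 18.429 mm

18.4 mm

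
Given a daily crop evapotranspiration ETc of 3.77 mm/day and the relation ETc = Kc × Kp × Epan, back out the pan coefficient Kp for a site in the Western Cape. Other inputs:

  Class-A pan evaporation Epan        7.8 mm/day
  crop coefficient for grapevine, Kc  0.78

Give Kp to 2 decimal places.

0.62

ETc = Kc × Kp × Epan  ⇒  Kp = ETc / (Kc × Epan)
Kp = 3.77 / (0.78 × 7.8) = 3.77 / 6.084 = 0.6197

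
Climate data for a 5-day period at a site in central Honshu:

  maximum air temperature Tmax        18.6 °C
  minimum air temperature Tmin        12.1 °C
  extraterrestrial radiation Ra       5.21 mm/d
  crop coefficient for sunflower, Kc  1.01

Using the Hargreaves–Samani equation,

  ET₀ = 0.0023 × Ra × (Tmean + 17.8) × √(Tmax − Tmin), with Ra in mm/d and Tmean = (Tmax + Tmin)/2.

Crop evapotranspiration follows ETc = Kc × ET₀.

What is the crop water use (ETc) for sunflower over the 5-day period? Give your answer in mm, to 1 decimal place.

5.1 mm

Tmean = (18.6 + 12.1)/2 = 15.35 °C
ET₀ = 0.0023 × 5.21 × (15.35 + 17.8) × √6.5 = 0.0023 × 5.21 × 33.15 × 2.5495 = 1.0128 mm/d
ETc = Kc × ET₀ = 1.01 × 1.0128 = 1.0229 mm/d
Over 5 days: 1.0229 × 5 = 5.115 mm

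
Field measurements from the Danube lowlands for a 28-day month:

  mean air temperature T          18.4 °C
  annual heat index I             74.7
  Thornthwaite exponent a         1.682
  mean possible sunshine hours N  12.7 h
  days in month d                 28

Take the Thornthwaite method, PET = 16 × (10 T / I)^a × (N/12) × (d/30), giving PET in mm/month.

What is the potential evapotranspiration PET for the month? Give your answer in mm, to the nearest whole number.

72 mm

10T/I = 10 × 18.4 / 74.7 = 2.4632
(10T/I)^a = 2.4632^1.682 = 4.5551
Uncorrected PET = 16 × 4.5551 = 72.882 mm
Correction = (N/12)(d/30) = (12.7/12)(28/30) = 0.9878
PET = 72.882 × 0.9878 = 71.993 mm/month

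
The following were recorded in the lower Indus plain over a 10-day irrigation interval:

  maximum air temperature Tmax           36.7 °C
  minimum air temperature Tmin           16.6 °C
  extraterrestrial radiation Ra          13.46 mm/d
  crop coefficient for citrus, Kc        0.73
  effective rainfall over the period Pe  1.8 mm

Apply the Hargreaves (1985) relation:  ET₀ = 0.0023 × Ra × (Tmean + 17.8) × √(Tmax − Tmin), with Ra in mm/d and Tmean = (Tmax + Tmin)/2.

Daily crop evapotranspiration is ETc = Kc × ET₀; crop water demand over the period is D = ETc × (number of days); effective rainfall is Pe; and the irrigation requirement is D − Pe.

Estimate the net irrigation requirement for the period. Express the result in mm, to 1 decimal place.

43.2 mm

Tmean = (36.7 + 16.6)/2 = 26.65 °C
ET₀ = 0.0023 × 13.46 × (26.65 + 17.8) × √20.1 = 0.0023 × 13.46 × 44.45 × 4.4833 = 6.1694 mm/d
ETc = Kc × ET₀ = 0.73 × 6.1694 = 4.5037 mm/d
Crop demand D = ETc × 10 d = 4.5037 × 10 = 45.037 mm
D − Pe = 45.037 − 1.8 = 43.237 mm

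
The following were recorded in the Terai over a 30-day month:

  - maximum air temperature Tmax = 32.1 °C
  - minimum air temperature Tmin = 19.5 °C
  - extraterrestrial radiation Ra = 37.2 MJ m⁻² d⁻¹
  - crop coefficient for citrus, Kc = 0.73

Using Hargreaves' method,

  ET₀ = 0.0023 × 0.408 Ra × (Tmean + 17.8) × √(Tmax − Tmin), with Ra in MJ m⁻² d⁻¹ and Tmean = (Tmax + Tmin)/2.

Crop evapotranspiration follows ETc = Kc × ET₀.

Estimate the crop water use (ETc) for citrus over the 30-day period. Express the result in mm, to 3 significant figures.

Tmean = (32.1 + 19.5)/2 = 25.80 °C
0.408 Ra = 0.408 × 37.2 = 15.1776 mm/d equivalent
ET₀ = 0.0023 × 15.1776 × (25.80 + 17.8) × √12.6 = 0.0023 × 15.1776 × 43.60 × 3.5496 = 5.4025 mm/d
ETc = Kc × ET₀ = 0.73 × 5.4025 = 3.9438 mm/d
Over 30 days: 3.9438 × 30 = 118.314 mm

118 mm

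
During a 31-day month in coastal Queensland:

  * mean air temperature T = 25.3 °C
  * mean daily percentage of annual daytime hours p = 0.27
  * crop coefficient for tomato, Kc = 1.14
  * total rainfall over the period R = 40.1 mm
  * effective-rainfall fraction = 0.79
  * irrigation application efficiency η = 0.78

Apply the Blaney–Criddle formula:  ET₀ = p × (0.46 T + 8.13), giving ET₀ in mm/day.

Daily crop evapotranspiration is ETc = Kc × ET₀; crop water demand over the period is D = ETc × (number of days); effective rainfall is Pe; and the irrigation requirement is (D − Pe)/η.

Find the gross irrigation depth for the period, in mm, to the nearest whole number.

201 mm

ET₀ = 0.27 × (0.46 × 25.3 + 8.13) = 0.27 × 19.768 = 5.3374 mm/d
ETc = Kc × ET₀ = 1.14 × 5.3374 = 6.0846 mm/d
Crop demand D = ETc × 31 d = 6.0846 × 31 = 188.623 mm
Pe = 0.79 × 40.1 = 31.679 mm
D − Pe = 188.623 − 31.679 = 156.944 mm
Gross irrigation = 156.944 / 0.78 = 201.210 mm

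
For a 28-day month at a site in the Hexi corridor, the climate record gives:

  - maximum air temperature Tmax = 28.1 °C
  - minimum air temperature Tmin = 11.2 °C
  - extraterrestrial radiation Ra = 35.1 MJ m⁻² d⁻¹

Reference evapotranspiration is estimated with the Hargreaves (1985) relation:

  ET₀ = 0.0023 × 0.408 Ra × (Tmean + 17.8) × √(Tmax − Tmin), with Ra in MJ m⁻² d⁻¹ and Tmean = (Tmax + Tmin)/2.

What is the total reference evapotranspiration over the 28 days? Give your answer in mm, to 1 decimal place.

142.0 mm

Tmean = (28.1 + 11.2)/2 = 19.65 °C
0.408 Ra = 0.408 × 35.1 = 14.3208 mm/d equivalent
ET₀ = 0.0023 × 14.3208 × (19.65 + 17.8) × √16.9 = 0.0023 × 14.3208 × 37.45 × 4.1110 = 5.0710 mm/d
Over 28 days: 5.0710 × 28 = 141.988 mm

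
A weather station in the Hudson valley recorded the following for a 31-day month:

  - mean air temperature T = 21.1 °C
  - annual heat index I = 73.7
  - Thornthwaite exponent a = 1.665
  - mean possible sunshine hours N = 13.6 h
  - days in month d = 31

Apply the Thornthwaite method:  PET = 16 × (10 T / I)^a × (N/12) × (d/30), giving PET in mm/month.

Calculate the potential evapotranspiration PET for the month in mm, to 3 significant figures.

10T/I = 10 × 21.1 / 73.7 = 2.8630
(10T/I)^a = 2.8630^1.665 = 5.7625
Uncorrected PET = 16 × 5.7625 = 92.200 mm
Correction = (N/12)(d/30) = (13.6/12)(31/30) = 1.1711
PET = 92.200 × 1.1711 = 107.975 mm/month

108 mm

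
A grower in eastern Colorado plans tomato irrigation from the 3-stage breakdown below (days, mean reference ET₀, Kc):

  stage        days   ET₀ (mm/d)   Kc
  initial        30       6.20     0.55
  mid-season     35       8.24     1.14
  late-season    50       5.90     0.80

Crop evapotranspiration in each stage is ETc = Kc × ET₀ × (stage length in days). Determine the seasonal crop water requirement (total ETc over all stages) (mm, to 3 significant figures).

initial: 0.55 × 6.20 × 30 = 102.30 mm
mid-season: 1.14 × 8.24 × 35 = 328.78 mm
late-season: 0.80 × 5.90 × 50 = 236.00 mm
Seasonal total = 667.08 mm

667 mm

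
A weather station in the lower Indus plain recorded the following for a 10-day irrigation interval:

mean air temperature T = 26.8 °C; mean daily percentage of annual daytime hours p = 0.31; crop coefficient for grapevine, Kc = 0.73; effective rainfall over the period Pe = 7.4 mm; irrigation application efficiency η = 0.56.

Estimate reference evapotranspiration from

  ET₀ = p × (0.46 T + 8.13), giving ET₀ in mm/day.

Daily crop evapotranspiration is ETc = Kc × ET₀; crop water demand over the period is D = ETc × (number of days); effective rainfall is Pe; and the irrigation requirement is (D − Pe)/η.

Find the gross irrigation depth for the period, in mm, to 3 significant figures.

69.5 mm

ET₀ = 0.31 × (0.46 × 26.8 + 8.13) = 0.31 × 20.458 = 6.3420 mm/d
ETc = Kc × ET₀ = 0.73 × 6.3420 = 4.6297 mm/d
Crop demand D = ETc × 10 d = 4.6297 × 10 = 46.297 mm
D − Pe = 46.297 − 7.4 = 38.897 mm
Gross irrigation = 38.897 / 0.56 = 69.459 mm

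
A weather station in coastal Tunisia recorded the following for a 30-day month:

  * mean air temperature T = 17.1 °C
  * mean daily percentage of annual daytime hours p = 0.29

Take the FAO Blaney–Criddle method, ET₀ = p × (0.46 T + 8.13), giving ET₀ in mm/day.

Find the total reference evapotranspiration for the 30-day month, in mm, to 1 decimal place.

ET₀ = 0.29 × (0.46 × 17.1 + 8.13) = 0.29 × 15.996 = 4.6388 mm/d
Monthly total = 4.6388 × 30 = 139.164 mm

139.2 mm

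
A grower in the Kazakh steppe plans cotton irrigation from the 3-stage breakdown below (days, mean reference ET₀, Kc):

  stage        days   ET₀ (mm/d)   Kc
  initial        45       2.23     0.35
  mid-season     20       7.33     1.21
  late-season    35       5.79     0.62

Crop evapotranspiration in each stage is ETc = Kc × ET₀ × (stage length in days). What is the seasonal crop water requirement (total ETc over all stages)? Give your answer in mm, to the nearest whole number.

initial: 0.35 × 2.23 × 45 = 35.12 mm
mid-season: 1.21 × 7.33 × 20 = 177.39 mm
late-season: 0.62 × 5.79 × 35 = 125.64 mm
Seasonal total = 338.15 mm

338 mm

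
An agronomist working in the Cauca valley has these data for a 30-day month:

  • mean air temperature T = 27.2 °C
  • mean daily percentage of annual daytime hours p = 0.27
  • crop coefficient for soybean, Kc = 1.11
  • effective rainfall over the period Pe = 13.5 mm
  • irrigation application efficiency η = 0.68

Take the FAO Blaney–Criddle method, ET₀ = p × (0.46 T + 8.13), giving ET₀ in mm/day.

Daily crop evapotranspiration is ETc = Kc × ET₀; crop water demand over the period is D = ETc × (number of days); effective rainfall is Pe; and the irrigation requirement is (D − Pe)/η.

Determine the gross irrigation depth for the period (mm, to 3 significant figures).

ET₀ = 0.27 × (0.46 × 27.2 + 8.13) = 0.27 × 20.642 = 5.5733 mm/d
ETc = Kc × ET₀ = 1.11 × 5.5733 = 6.1864 mm/d
Crop demand D = ETc × 30 d = 6.1864 × 30 = 185.592 mm
D − Pe = 185.592 − 13.5 = 172.092 mm
Gross irrigation = 172.092 / 0.68 = 253.076 mm

253 mm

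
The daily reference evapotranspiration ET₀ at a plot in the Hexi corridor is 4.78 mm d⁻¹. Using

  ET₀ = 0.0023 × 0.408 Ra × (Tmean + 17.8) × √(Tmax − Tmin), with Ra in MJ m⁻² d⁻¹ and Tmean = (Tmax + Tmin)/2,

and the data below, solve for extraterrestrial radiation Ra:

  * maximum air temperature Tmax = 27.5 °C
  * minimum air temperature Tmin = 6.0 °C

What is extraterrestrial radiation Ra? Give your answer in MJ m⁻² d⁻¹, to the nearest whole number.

Tmean = (27.5+6.0)/2 = 16.75 °C; ΔT = 21.5
Ra = ET₀ / [0.0023 × 0.408 × (Tmean+17.8) × √ΔT]
   = 4.78 / (0.0023 × 0.408 × 34.55 × 4.6368) = 31.796 MJ m⁻² d⁻¹

32 MJ m⁻² d⁻¹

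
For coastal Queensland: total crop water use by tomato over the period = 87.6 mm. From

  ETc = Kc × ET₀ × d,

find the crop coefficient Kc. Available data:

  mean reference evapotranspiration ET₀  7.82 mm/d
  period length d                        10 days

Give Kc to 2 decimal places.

1.12

ETc = Kc × ET₀ × d  ⇒  Kc = ETc / (ET₀ × d)
Kc = 87.6 / (7.82 × 10) = 87.6 / 78.20 = 1.1202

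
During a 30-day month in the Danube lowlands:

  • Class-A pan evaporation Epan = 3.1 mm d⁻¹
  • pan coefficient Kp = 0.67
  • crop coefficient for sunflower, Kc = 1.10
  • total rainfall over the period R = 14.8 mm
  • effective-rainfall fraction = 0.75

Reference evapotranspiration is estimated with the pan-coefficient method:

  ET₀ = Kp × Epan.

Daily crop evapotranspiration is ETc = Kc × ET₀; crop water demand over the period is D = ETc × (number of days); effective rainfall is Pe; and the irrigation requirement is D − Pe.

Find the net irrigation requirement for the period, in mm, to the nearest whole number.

ET₀ = 0.67 × 3.1 = 2.0770 mm/d
ETc = Kc × ET₀ = 1.10 × 2.0770 = 2.2847 mm/d
Crop demand D = ETc × 30 d = 2.2847 × 30 = 68.541 mm
Pe = 0.75 × 14.8 = 11.100 mm
D − Pe = 68.541 − 11.100 = 57.441 mm

57 mm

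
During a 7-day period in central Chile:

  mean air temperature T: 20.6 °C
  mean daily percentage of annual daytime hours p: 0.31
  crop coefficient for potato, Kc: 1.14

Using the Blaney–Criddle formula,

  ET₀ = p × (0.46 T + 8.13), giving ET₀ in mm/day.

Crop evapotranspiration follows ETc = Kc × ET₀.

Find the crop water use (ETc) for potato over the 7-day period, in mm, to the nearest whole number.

44 mm

ET₀ = 0.31 × (0.46 × 20.6 + 8.13) = 0.31 × 17.606 = 5.4579 mm/d
ETc = Kc × ET₀ = 1.14 × 5.4579 = 6.2220 mm/d
Over 7 days: 6.2220 × 7 = 43.554 mm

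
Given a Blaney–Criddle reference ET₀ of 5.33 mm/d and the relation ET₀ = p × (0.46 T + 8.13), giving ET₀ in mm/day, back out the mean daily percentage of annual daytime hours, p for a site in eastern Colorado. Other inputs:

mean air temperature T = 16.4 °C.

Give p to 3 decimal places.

p = ET₀ / (0.46 T + 8.13) = 5.33 / (0.46 × 16.4 + 8.13) = 5.33 / 15.674 = 0.3401

0.340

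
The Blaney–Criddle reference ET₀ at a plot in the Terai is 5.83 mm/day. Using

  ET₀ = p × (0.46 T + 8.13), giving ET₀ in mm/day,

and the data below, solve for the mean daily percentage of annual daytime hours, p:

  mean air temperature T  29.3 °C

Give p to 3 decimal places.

0.270

p = ET₀ / (0.46 T + 8.13) = 5.83 / (0.46 × 29.3 + 8.13) = 5.83 / 21.608 = 0.2698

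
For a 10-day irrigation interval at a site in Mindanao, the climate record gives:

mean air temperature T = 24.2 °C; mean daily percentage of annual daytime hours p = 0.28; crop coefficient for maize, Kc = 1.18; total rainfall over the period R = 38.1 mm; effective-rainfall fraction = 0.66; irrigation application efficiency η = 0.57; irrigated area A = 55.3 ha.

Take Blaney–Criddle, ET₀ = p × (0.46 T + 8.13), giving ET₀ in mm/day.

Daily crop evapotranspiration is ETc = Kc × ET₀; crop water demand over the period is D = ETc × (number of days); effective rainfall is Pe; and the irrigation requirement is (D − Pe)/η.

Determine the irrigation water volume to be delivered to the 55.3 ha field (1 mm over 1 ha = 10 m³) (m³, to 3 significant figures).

37300 m³

ET₀ = 0.28 × (0.46 × 24.2 + 8.13) = 0.28 × 19.262 = 5.3934 mm/d
ETc = Kc × ET₀ = 1.18 × 5.3934 = 6.3642 mm/d
Crop demand D = ETc × 10 d = 6.3642 × 10 = 63.642 mm
Pe = 0.66 × 38.1 = 25.146 mm
D − Pe = 63.642 − 25.146 = 38.496 mm
Gross irrigation = 38.496 / 0.57 = 67.537 mm
Volume = 67.537 mm × 55.3 ha × 10 = 37348.0 m³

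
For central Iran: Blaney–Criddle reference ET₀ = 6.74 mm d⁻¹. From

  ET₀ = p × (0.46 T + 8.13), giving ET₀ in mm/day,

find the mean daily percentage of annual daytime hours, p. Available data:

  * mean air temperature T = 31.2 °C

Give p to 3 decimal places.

p = ET₀ / (0.46 T + 8.13) = 6.74 / (0.46 × 31.2 + 8.13) = 6.74 / 22.482 = 0.2998

0.300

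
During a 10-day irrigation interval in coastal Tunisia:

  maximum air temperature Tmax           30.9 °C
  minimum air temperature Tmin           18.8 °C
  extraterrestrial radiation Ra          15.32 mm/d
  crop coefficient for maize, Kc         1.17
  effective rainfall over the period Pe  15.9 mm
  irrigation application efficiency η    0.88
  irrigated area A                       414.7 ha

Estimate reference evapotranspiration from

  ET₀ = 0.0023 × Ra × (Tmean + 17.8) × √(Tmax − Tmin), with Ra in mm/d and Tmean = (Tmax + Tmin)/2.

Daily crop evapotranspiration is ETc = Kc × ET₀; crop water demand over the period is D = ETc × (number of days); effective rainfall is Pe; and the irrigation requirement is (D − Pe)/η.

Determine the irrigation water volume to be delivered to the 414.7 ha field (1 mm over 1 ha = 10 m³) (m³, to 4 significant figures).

213300 m³

Tmean = (30.9 + 18.8)/2 = 24.85 °C
ET₀ = 0.0023 × 15.32 × (24.85 + 17.8) × √12.1 = 0.0023 × 15.32 × 42.65 × 3.4785 = 5.2275 mm/d
ETc = Kc × ET₀ = 1.17 × 5.2275 = 6.1162 mm/d
Crop demand D = ETc × 10 d = 6.1162 × 10 = 61.162 mm
D − Pe = 61.162 − 15.9 = 45.262 mm
Gross irrigation = 45.262 / 0.88 = 51.434 mm
Volume = 51.434 mm × 414.7 ha × 10 = 213296.8 m³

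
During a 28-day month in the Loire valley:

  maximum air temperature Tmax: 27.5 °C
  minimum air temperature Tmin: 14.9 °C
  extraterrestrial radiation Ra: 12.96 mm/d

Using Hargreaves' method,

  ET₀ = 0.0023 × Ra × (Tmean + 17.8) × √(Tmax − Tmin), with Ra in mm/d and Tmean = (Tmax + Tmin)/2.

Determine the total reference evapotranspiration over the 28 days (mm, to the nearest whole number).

Tmean = (27.5 + 14.9)/2 = 21.20 °C
ET₀ = 0.0023 × 12.96 × (21.20 + 17.8) × √12.6 = 0.0023 × 12.96 × 39.00 × 3.5496 = 4.1265 mm/d
Over 28 days: 4.1265 × 28 = 115.542 mm

116 mm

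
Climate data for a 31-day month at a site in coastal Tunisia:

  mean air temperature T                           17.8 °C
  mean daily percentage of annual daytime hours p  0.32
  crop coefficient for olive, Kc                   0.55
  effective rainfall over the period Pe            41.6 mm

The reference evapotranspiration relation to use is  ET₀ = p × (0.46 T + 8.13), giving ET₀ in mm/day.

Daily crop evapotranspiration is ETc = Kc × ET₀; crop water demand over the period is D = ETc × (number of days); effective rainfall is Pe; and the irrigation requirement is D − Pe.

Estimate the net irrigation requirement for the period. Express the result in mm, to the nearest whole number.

ET₀ = 0.32 × (0.46 × 17.8 + 8.13) = 0.32 × 16.318 = 5.2218 mm/d
ETc = Kc × ET₀ = 0.55 × 5.2218 = 2.8720 mm/d
Crop demand D = ETc × 31 d = 2.8720 × 31 = 89.032 mm
D − Pe = 89.032 − 41.6 = 47.432 mm

47 mm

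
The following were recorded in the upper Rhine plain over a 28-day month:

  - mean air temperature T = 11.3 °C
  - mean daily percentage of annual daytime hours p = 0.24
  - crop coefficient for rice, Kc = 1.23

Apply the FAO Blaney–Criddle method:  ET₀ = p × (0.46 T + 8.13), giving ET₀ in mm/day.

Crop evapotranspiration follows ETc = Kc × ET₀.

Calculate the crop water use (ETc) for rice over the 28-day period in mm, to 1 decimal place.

ET₀ = 0.24 × (0.46 × 11.3 + 8.13) = 0.24 × 13.328 = 3.1987 mm/d
ETc = Kc × ET₀ = 1.23 × 3.1987 = 3.9344 mm/d
Over 28 days: 3.9344 × 28 = 110.163 mm

110.2 mm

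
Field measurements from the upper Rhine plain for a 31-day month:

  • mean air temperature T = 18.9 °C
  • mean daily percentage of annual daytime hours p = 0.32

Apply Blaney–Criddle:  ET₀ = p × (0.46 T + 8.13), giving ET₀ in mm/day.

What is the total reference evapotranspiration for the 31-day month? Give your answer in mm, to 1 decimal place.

ET₀ = 0.32 × (0.46 × 18.9 + 8.13) = 0.32 × 16.824 = 5.3837 mm/d
Monthly total = 5.3837 × 31 = 166.895 mm

166.9 mm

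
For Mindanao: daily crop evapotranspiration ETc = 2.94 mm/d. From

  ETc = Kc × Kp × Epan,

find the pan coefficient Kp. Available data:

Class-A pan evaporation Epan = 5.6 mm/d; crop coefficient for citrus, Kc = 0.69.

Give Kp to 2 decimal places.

0.76

ETc = Kc × Kp × Epan  ⇒  Kp = ETc / (Kc × Epan)
Kp = 2.94 / (0.69 × 5.6) = 2.94 / 3.864 = 0.7609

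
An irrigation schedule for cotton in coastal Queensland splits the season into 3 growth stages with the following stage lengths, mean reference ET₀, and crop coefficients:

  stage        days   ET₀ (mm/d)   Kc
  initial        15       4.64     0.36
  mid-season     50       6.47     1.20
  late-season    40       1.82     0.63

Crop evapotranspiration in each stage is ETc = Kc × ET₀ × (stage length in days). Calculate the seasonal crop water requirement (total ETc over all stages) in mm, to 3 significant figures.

459 mm

initial: 0.36 × 4.64 × 15 = 25.06 mm
mid-season: 1.20 × 6.47 × 50 = 388.20 mm
late-season: 0.63 × 1.82 × 40 = 45.86 mm
Seasonal total = 459.12 mm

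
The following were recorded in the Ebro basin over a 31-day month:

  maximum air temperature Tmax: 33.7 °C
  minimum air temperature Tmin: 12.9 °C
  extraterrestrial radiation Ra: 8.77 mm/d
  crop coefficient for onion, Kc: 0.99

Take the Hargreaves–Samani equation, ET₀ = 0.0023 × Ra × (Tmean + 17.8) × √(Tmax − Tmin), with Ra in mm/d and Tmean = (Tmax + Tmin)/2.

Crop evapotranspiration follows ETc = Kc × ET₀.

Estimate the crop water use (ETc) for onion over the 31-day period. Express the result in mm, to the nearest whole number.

116 mm

Tmean = (33.7 + 12.9)/2 = 23.30 °C
ET₀ = 0.0023 × 8.77 × (23.30 + 17.8) × √20.8 = 0.0023 × 8.77 × 41.10 × 4.5607 = 3.7809 mm/d
ETc = Kc × ET₀ = 0.99 × 3.7809 = 3.7431 mm/d
Over 31 days: 3.7431 × 31 = 116.036 mm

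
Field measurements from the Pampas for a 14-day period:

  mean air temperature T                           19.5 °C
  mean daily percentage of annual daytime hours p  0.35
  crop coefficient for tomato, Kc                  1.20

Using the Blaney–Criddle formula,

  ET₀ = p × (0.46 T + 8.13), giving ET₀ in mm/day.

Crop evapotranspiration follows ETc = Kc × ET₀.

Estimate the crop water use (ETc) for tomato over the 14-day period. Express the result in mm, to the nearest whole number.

101 mm

ET₀ = 0.35 × (0.46 × 19.5 + 8.13) = 0.35 × 17.100 = 5.9850 mm/d
ETc = Kc × ET₀ = 1.20 × 5.9850 = 7.1820 mm/d
Over 14 days: 7.1820 × 14 = 100.548 mm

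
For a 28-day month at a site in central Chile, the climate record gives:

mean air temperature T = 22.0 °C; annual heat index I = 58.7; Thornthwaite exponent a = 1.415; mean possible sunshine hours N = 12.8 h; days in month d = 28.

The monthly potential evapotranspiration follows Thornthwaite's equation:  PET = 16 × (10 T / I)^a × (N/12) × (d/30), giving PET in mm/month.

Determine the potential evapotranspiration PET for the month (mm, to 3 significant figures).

103 mm

10T/I = 10 × 22.0 / 58.7 = 3.7479
(10T/I)^a = 3.7479^1.415 = 6.4850
Uncorrected PET = 16 × 6.4850 = 103.760 mm
Correction = (N/12)(d/30) = (12.8/12)(28/30) = 0.9956
PET = 103.760 × 0.9956 = 103.303 mm/month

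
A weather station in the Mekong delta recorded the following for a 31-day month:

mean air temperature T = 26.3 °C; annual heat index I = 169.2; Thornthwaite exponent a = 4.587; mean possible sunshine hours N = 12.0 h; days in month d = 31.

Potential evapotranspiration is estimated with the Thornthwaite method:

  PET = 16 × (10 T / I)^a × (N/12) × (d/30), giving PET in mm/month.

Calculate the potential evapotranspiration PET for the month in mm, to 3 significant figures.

10T/I = 10 × 26.3 / 169.2 = 1.5544
(10T/I)^a = 1.5544^4.587 = 7.5631
Uncorrected PET = 16 × 7.5631 = 121.010 mm
Correction = (N/12)(d/30) = (12.0/12)(31/30) = 1.0333
PET = 121.010 × 1.0333 = 125.040 mm/month

125 mm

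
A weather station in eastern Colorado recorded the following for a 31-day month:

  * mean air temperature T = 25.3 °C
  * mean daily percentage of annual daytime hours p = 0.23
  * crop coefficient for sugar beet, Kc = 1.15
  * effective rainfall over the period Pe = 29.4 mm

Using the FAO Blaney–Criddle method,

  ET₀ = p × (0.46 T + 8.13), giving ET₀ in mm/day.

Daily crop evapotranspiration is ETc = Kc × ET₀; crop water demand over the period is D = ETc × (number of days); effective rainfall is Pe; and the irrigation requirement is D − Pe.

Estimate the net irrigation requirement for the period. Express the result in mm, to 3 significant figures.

ET₀ = 0.23 × (0.46 × 25.3 + 8.13) = 0.23 × 19.768 = 4.5466 mm/d
ETc = Kc × ET₀ = 1.15 × 4.5466 = 5.2286 mm/d
Crop demand D = ETc × 31 d = 5.2286 × 31 = 162.087 mm
D − Pe = 162.087 − 29.4 = 132.687 mm

133 mm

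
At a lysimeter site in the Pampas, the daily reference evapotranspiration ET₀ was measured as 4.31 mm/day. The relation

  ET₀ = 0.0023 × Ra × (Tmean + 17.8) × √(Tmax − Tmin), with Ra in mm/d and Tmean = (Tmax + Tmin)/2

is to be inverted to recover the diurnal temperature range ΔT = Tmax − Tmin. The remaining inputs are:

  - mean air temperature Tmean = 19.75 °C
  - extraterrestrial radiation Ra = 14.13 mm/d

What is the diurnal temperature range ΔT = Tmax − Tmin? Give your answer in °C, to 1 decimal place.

12.5 °C

√ΔT = ET₀ / [0.0023 × Ra × (Tmean+17.8)] = 4.31 / (0.0023 × 14.13 × 37.55) = 3.5318
ΔT = 3.5318² = 12.474 °C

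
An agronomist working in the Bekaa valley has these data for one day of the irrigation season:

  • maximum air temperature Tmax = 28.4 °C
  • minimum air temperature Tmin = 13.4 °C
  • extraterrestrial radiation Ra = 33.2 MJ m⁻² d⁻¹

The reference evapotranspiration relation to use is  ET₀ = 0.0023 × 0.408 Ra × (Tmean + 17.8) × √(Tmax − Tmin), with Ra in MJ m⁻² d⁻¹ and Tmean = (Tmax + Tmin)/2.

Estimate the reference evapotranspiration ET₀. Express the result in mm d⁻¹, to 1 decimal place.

Tmean = (28.4 + 13.4)/2 = 20.90 °C
0.408 Ra = 0.408 × 33.2 = 13.5456 mm/d equivalent
ET₀ = 0.0023 × 13.5456 × (20.90 + 17.8) × √15.0 = 0.0023 × 13.5456 × 38.70 × 3.8730 = 4.6697 mm/d

4.7 mm d⁻¹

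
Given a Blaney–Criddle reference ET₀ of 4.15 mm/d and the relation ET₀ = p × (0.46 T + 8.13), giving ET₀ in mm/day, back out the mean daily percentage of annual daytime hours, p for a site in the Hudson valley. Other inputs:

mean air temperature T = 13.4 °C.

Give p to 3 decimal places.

p = ET₀ / (0.46 T + 8.13) = 4.15 / (0.46 × 13.4 + 8.13) = 4.15 / 14.294 = 0.2903

0.290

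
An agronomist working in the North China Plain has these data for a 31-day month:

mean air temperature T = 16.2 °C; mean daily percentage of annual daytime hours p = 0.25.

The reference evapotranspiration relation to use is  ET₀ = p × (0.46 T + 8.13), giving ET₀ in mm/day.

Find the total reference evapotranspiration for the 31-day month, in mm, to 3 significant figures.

121 mm

ET₀ = 0.25 × (0.46 × 16.2 + 8.13) = 0.25 × 15.582 = 3.8955 mm/d
Monthly total = 3.8955 × 31 = 120.761 mm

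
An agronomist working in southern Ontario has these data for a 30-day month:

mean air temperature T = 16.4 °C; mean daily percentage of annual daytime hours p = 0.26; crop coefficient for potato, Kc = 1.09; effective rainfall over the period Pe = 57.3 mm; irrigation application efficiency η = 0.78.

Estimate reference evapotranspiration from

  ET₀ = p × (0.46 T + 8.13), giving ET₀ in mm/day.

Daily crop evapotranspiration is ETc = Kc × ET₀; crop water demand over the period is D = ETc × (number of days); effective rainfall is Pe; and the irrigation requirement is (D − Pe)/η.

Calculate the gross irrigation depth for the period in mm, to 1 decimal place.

97.4 mm

ET₀ = 0.26 × (0.46 × 16.4 + 8.13) = 0.26 × 15.674 = 4.0752 mm/d
ETc = Kc × ET₀ = 1.09 × 4.0752 = 4.4420 mm/d
Crop demand D = ETc × 30 d = 4.4420 × 30 = 133.260 mm
D − Pe = 133.260 − 57.3 = 75.960 mm
Gross irrigation = 75.960 / 0.78 = 97.385 mm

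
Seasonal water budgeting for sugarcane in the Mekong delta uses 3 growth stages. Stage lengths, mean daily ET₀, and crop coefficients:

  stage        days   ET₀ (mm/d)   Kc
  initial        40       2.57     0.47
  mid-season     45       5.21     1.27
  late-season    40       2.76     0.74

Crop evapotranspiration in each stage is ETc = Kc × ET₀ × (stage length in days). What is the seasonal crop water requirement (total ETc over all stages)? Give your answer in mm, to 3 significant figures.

initial: 0.47 × 2.57 × 40 = 48.32 mm
mid-season: 1.27 × 5.21 × 45 = 297.75 mm
late-season: 0.74 × 2.76 × 40 = 81.70 mm
Seasonal total = 427.77 mm

428 mm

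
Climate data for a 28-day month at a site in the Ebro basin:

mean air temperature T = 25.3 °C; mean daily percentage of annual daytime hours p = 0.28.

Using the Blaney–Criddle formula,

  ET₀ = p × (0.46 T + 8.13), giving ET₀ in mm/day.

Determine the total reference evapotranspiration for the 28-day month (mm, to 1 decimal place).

155.0 mm

ET₀ = 0.28 × (0.46 × 25.3 + 8.13) = 0.28 × 19.768 = 5.5350 mm/d
Monthly total = 5.5350 × 28 = 154.980 mm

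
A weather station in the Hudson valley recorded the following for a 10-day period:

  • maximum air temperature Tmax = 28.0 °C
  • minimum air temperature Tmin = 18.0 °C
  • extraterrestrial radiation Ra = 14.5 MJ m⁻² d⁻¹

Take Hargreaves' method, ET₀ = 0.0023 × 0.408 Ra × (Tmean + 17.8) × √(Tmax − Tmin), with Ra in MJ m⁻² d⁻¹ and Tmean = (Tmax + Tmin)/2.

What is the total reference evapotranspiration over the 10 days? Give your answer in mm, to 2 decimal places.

Tmean = (28.0 + 18.0)/2 = 23.00 °C
0.408 Ra = 0.408 × 14.5 = 5.9160 mm/d equivalent
ET₀ = 0.0023 × 5.9160 × (23.00 + 17.8) × √10.0 = 0.0023 × 5.9160 × 40.80 × 3.1623 = 1.7556 mm/d
Over 10 days: 1.7556 × 10 = 17.556 mm

17.56 mm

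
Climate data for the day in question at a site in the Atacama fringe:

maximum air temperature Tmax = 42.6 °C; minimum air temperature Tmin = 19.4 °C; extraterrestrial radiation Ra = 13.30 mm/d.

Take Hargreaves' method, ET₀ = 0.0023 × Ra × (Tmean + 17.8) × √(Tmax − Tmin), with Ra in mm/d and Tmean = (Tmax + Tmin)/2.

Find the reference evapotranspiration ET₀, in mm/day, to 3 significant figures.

Tmean = (42.6 + 19.4)/2 = 31.00 °C
ET₀ = 0.0023 × 13.30 × (31.00 + 17.8) × √23.2 = 0.0023 × 13.30 × 48.80 × 4.8166 = 7.1902 mm/d

7.19 mm/day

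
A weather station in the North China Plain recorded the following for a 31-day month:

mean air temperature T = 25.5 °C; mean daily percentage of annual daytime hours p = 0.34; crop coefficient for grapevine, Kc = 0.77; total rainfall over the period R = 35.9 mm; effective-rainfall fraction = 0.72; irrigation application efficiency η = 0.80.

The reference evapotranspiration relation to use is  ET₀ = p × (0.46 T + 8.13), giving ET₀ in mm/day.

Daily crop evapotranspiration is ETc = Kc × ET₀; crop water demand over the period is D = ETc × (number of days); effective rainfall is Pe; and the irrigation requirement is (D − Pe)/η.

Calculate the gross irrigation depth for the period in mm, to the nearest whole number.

169 mm

ET₀ = 0.34 × (0.46 × 25.5 + 8.13) = 0.34 × 19.860 = 6.7524 mm/d
ETc = Kc × ET₀ = 0.77 × 6.7524 = 5.1993 mm/d
Crop demand D = ETc × 31 d = 5.1993 × 31 = 161.178 mm
Pe = 0.72 × 35.9 = 25.848 mm
D − Pe = 161.178 − 25.848 = 135.330 mm
Gross irrigation = 135.330 / 0.80 = 169.163 mm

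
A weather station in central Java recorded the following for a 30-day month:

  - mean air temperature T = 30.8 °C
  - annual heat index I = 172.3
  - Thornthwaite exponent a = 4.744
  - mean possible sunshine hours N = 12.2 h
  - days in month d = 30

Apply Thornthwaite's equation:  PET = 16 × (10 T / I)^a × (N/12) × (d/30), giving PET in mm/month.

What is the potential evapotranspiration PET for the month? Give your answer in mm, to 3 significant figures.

10T/I = 10 × 30.8 / 172.3 = 1.7876
(10T/I)^a = 1.7876^4.744 = 15.7315
Uncorrected PET = 16 × 15.7315 = 251.704 mm
Correction = (N/12)(d/30) = (12.2/12)(30/30) = 1.0167
PET = 251.704 × 1.0167 = 255.907 mm/month

256 mm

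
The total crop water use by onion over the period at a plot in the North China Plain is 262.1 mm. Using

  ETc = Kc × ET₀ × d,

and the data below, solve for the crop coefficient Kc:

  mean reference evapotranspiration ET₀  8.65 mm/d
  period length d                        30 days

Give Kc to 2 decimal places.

1.01

ETc = Kc × ET₀ × d  ⇒  Kc = ETc / (ET₀ × d)
Kc = 262.1 / (8.65 × 30) = 262.1 / 259.50 = 1.0100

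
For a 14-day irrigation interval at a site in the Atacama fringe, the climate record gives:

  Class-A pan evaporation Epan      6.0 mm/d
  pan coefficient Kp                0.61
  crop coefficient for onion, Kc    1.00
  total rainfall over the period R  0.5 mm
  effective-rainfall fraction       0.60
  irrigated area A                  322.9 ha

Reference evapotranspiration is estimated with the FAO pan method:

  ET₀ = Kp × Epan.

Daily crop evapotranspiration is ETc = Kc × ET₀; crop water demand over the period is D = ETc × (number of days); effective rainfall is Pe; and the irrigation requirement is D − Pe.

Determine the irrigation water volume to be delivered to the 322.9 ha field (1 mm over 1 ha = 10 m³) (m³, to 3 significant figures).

164000 m³

ET₀ = 0.61 × 6.0 = 3.6600 mm/d
ETc = Kc × ET₀ = 1.00 × 3.6600 = 3.6600 mm/d
Crop demand D = ETc × 14 d = 3.6600 × 14 = 51.240 mm
Pe = 0.60 × 0.5 = 0.300 mm
D − Pe = 51.240 − 0.300 = 50.940 mm
Volume = 50.940 mm × 322.9 ha × 10 = 164485.3 m³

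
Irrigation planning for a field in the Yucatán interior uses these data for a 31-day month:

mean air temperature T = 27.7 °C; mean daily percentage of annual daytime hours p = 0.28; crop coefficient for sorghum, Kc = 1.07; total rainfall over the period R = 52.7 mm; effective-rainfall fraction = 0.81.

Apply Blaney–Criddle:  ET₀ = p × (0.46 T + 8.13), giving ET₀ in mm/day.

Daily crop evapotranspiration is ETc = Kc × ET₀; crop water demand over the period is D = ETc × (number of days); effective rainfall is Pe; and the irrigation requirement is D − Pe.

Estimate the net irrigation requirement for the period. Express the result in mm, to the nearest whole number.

ET₀ = 0.28 × (0.46 × 27.7 + 8.13) = 0.28 × 20.872 = 5.8442 mm/d
ETc = Kc × ET₀ = 1.07 × 5.8442 = 6.2533 mm/d
Crop demand D = ETc × 31 d = 6.2533 × 31 = 193.852 mm
Pe = 0.81 × 52.7 = 42.687 mm
D − Pe = 193.852 − 42.687 = 151.165 mm

151 mm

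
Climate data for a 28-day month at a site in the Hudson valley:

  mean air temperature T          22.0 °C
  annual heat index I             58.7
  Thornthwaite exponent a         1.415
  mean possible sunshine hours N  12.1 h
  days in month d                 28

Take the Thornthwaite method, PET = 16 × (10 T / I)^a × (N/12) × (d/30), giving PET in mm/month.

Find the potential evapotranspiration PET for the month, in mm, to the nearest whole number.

10T/I = 10 × 22.0 / 58.7 = 3.7479
(10T/I)^a = 3.7479^1.415 = 6.4850
Uncorrected PET = 16 × 6.4850 = 103.760 mm
Correction = (N/12)(d/30) = (12.1/12)(28/30) = 0.9411
PET = 103.760 × 0.9411 = 97.649 mm/month

98 mm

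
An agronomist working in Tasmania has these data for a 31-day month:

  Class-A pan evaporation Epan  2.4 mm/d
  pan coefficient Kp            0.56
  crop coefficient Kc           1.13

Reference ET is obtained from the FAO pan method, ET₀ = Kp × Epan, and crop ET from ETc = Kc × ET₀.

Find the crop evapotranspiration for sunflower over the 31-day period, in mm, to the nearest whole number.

47 mm

ET₀ = 0.56 × 2.4 = 1.3440 mm/d
ETc = Kc × ET₀ = 1.13 × 1.3440 = 1.5187 mm/d
Over 31 days: 1.5187 × 31 = 47.080 mm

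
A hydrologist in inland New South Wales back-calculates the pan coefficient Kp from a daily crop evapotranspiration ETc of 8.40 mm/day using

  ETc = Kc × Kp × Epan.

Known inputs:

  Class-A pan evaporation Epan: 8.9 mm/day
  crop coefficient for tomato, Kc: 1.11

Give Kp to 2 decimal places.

ETc = Kc × Kp × Epan  ⇒  Kp = ETc / (Kc × Epan)
Kp = 8.40 / (1.11 × 8.9) = 8.40 / 9.879 = 0.8503

0.85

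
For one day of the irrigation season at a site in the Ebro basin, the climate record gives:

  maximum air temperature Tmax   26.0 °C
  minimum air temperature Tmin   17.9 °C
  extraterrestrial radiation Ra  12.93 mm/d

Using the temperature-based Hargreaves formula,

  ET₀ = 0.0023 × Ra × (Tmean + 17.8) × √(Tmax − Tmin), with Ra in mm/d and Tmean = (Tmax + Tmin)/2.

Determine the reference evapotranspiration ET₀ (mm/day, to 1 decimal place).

3.4 mm/day

Tmean = (26.0 + 17.9)/2 = 21.95 °C
ET₀ = 0.0023 × 12.93 × (21.95 + 17.8) × √8.1 = 0.0023 × 12.93 × 39.75 × 2.8460 = 3.3643 mm/d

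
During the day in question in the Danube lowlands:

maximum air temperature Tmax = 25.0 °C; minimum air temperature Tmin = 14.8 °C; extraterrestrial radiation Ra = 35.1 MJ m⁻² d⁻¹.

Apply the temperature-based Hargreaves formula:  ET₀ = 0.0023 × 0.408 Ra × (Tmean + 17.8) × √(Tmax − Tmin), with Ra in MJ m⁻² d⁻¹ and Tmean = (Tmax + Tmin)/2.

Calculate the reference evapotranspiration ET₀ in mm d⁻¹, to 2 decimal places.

Tmean = (25.0 + 14.8)/2 = 19.90 °C
0.408 Ra = 0.408 × 35.1 = 14.3208 mm/d equivalent
ET₀ = 0.0023 × 14.3208 × (19.90 + 17.8) × √10.2 = 0.0023 × 14.3208 × 37.70 × 3.1937 = 3.9658 mm/d

3.97 mm d⁻¹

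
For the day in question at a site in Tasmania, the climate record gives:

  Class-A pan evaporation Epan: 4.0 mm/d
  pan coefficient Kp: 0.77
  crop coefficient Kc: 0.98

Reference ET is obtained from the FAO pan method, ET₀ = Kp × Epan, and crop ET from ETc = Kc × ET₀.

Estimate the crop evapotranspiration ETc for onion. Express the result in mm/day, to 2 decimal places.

ET₀ = 0.77 × 4.0 = 3.0800 mm/d
ETc = Kc × ET₀ = 0.98 × 3.0800 = 3.0184 mm/d

3.02 mm/day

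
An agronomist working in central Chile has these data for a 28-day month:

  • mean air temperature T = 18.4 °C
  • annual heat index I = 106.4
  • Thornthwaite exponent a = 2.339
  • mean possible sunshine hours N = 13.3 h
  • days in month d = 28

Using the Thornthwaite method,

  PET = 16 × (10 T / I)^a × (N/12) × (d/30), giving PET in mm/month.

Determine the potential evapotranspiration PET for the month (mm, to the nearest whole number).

10T/I = 10 × 18.4 / 106.4 = 1.7293
(10T/I)^a = 1.7293^2.339 = 3.6006
Uncorrected PET = 16 × 3.6006 = 57.610 mm
Correction = (N/12)(d/30) = (13.3/12)(28/30) = 1.0344
PET = 57.610 × 1.0344 = 59.592 mm/month

60 mm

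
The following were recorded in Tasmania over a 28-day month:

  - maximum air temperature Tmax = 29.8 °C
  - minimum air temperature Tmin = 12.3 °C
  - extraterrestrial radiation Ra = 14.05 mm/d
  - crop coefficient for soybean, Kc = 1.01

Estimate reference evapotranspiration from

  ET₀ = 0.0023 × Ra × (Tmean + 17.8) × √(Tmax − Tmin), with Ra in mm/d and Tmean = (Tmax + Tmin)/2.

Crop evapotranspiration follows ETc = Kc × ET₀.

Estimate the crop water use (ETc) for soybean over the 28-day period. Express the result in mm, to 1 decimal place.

148.5 mm

Tmean = (29.8 + 12.3)/2 = 21.05 °C
ET₀ = 0.0023 × 14.05 × (21.05 + 17.8) × √17.5 = 0.0023 × 14.05 × 38.85 × 4.1833 = 5.2519 mm/d
ETc = Kc × ET₀ = 1.01 × 5.2519 = 5.3044 mm/d
Over 28 days: 5.3044 × 28 = 148.523 mm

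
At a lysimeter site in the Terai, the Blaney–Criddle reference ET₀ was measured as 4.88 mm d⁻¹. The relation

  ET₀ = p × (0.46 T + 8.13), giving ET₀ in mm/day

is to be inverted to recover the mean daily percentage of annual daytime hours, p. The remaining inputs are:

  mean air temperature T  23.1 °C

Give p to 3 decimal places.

p = ET₀ / (0.46 T + 8.13) = 4.88 / (0.46 × 23.1 + 8.13) = 4.88 / 18.756 = 0.2602

0.260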